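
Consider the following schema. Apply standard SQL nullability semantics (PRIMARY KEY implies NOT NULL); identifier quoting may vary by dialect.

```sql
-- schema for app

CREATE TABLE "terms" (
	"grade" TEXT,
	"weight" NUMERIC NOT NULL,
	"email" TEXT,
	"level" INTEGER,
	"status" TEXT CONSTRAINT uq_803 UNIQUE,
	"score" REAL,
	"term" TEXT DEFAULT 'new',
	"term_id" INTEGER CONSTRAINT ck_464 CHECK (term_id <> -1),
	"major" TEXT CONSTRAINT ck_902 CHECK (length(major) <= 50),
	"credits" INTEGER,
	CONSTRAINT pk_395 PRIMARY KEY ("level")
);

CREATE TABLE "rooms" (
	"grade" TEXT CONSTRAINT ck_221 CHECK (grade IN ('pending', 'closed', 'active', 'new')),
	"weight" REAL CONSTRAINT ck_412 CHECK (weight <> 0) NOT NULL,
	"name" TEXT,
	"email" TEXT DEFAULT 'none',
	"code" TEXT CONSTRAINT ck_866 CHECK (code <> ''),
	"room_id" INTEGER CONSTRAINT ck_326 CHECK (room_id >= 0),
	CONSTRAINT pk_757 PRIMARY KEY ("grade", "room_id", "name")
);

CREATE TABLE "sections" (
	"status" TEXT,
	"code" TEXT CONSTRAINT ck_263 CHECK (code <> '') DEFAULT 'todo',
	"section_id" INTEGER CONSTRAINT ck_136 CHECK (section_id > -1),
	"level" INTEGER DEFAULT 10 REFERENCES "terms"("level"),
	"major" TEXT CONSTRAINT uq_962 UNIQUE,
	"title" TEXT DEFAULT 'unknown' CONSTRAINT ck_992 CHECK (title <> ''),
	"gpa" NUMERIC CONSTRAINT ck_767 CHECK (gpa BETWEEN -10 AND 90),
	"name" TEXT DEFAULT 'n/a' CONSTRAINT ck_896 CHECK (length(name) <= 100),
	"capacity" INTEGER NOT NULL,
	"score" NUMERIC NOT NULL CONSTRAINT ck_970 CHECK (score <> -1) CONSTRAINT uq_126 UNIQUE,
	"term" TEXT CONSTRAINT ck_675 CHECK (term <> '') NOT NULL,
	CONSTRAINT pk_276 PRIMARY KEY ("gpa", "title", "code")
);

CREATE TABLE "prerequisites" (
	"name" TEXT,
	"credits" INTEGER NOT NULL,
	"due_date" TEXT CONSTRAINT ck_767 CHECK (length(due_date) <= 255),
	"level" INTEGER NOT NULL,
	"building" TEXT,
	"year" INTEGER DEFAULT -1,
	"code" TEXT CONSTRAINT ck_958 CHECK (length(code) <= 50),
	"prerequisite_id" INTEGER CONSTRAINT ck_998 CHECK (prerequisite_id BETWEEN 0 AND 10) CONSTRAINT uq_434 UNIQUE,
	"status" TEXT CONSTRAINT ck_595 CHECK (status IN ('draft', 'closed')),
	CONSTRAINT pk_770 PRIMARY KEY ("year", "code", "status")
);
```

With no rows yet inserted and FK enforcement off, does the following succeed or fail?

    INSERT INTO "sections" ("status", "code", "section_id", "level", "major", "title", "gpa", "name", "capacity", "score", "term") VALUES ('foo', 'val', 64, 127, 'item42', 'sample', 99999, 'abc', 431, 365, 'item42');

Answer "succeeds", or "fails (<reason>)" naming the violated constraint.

fails (CHECK on gpa)

The value 99999 for gpa violates CHECK (gpa BETWEEN -10 AND 90).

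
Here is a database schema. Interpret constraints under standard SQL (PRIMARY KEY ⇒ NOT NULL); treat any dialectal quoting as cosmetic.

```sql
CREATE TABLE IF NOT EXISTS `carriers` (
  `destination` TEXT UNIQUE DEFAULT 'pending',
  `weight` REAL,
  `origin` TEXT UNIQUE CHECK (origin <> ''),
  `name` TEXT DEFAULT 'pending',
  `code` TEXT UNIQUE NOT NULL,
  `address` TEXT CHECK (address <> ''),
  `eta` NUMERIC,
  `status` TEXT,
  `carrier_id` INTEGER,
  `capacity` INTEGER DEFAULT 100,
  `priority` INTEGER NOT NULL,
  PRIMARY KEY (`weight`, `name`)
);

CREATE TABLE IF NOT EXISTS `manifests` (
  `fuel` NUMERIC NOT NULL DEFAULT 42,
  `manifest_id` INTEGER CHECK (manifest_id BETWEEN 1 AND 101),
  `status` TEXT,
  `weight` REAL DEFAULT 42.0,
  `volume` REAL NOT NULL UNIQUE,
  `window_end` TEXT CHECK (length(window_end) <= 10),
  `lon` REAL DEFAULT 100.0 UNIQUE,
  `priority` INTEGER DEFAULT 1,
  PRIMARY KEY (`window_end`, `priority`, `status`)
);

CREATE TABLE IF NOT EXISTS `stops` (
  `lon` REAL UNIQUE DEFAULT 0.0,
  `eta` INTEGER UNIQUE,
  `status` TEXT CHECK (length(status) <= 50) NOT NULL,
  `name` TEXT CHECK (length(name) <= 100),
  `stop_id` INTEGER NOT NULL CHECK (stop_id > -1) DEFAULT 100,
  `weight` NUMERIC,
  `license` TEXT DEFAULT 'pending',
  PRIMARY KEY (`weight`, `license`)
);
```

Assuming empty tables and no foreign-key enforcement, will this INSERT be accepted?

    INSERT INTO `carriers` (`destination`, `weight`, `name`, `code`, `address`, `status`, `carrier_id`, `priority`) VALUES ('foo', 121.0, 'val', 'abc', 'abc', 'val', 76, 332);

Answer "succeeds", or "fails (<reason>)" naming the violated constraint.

NOT NULL columns: code is supplied; name is supplied; priority is supplied; weight is supplied.
CHECK constraints: 'abc' satisfies (address <> '').
No constraint is violated.

succeeds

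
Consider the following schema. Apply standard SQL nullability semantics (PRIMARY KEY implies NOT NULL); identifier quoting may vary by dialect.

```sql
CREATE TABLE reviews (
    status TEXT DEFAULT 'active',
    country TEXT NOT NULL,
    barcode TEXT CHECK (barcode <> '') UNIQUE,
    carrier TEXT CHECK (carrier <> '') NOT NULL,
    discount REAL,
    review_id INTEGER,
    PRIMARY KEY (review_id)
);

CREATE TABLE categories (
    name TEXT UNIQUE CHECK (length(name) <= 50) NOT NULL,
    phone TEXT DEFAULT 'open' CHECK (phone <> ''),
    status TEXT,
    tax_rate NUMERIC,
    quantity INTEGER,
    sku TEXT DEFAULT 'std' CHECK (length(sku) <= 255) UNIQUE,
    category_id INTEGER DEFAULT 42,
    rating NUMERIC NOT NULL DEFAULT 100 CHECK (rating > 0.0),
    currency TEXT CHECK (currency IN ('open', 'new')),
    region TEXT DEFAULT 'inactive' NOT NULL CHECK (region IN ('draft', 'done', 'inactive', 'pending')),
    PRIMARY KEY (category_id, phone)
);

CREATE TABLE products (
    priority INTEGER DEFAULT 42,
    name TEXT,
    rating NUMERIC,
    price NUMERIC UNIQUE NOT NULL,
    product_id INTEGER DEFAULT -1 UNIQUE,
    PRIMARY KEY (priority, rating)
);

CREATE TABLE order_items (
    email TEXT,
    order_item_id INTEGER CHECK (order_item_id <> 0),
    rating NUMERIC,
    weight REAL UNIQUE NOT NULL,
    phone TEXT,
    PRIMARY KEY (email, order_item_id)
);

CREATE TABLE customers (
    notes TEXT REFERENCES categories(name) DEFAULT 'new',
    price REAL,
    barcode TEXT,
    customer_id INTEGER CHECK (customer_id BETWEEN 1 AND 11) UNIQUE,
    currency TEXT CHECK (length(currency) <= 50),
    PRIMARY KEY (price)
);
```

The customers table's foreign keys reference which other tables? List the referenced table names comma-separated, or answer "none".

- notes REFERENCES categories(name).

categories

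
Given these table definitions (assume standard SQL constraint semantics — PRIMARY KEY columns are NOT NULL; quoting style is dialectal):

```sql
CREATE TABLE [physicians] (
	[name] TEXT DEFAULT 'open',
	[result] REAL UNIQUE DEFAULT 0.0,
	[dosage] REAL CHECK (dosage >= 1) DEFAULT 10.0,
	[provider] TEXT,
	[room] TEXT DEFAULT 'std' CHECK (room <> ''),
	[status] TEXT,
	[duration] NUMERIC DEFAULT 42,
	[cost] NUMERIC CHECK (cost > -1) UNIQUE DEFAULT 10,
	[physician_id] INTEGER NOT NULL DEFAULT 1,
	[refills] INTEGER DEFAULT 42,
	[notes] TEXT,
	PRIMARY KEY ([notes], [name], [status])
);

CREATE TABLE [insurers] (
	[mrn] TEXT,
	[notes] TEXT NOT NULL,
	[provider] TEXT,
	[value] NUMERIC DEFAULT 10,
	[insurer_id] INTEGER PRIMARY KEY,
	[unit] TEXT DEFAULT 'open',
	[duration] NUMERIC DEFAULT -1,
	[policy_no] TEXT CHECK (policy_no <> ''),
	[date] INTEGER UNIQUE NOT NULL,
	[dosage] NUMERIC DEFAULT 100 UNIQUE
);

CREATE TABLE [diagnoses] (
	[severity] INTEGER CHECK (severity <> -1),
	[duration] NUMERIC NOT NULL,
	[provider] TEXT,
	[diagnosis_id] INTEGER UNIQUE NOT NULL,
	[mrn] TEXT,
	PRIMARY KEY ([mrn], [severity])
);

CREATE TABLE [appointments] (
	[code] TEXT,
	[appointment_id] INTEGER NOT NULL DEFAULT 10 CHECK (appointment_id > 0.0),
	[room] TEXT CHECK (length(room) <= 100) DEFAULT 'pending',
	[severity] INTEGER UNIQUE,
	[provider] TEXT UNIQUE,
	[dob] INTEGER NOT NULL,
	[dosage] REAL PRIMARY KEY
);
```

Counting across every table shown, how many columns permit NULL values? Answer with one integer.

19

physicians: 7 nullable (result, dosage, provider, room, duration, cost, refills — PK (notes, name, status) and explicit NOT NULL columns excluded).
insurers: 7 nullable (mrn, provider, value, unit, duration, policy_no, dosage — PK (insurer_id) and explicit NOT NULL columns excluded).
diagnoses: 1 nullable (provider — PK (mrn, severity) and explicit NOT NULL columns excluded).
appointments: 4 nullable (code, room, severity, provider — PK (dosage) and explicit NOT NULL columns excluded).
Total: 7 + 7 + 1 + 4 = 19.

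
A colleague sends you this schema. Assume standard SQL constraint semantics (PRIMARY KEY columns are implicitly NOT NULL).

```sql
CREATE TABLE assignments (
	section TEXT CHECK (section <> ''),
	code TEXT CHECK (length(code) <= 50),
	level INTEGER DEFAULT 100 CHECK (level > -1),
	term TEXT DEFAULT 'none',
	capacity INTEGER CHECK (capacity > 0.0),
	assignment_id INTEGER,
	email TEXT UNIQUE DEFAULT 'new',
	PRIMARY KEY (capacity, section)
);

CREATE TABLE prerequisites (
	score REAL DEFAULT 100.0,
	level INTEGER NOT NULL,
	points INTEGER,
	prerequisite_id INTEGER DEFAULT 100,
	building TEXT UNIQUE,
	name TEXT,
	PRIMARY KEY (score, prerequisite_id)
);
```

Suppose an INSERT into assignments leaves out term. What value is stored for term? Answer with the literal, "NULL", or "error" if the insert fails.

'none'

term has an explicit DEFAULT 'none'.
When the column is omitted from an INSERT, that default is used.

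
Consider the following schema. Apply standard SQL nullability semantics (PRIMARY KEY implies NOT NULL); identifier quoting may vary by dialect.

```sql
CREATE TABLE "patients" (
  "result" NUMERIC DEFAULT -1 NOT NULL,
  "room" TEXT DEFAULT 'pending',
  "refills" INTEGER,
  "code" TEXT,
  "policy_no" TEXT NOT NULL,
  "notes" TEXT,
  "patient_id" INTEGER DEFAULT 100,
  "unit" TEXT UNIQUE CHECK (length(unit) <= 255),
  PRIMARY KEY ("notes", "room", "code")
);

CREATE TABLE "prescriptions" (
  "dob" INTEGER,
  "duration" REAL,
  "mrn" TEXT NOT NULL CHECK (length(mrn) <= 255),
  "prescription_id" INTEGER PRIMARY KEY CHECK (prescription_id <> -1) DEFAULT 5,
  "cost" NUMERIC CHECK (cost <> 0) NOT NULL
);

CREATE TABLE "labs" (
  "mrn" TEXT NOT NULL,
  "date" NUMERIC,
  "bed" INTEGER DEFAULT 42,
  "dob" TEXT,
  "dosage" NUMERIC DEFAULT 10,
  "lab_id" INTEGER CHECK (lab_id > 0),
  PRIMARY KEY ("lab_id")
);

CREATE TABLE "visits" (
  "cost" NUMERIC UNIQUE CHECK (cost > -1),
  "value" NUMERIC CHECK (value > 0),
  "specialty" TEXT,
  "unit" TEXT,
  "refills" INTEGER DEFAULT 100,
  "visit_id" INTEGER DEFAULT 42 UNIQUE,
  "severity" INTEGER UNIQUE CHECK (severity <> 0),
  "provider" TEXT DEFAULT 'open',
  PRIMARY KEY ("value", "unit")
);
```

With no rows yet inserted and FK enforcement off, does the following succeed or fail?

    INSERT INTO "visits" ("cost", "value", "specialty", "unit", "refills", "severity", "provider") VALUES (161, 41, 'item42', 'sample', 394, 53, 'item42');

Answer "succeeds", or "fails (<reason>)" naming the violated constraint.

succeeds

NOT NULL columns: unit is supplied; value is supplied.
CHECK constraints: 161 satisfies (cost > -1); 41 satisfies (value > 0); 53 satisfies (severity <> 0).
No constraint is violated.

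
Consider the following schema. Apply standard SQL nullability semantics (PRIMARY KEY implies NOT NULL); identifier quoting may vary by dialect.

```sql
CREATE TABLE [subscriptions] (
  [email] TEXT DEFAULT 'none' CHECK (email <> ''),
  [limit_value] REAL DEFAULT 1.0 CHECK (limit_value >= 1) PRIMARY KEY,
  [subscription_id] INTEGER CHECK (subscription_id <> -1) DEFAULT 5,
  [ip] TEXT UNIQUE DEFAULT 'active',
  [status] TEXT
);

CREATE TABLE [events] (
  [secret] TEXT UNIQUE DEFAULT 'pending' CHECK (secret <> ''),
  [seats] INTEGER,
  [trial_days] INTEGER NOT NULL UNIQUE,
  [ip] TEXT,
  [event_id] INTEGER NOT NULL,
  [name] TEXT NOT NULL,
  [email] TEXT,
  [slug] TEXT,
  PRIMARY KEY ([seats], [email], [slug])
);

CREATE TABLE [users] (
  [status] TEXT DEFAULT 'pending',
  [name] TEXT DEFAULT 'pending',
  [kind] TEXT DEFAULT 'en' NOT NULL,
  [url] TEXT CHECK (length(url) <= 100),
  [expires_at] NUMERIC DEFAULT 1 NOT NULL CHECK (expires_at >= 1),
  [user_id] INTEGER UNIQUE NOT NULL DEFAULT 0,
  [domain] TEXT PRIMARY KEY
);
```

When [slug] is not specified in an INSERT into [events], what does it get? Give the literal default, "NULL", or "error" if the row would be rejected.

slug has no DEFAULT clause.
Omitting it would insert NULL, but it is part of the PRIMARY KEY, so the INSERT fails.

error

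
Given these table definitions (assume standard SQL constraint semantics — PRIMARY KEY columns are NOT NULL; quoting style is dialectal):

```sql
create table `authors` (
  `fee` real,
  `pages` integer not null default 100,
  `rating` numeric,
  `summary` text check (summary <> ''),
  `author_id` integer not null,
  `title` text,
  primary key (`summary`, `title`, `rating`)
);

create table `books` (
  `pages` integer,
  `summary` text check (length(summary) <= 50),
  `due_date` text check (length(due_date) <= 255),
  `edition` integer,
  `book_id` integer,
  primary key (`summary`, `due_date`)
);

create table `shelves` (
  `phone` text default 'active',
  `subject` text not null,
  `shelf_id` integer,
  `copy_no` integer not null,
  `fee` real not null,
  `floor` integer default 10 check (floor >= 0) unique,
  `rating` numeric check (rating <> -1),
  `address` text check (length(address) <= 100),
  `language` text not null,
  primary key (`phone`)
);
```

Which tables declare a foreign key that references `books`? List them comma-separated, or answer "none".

none

No REFERENCES clause anywhere in the schema names books.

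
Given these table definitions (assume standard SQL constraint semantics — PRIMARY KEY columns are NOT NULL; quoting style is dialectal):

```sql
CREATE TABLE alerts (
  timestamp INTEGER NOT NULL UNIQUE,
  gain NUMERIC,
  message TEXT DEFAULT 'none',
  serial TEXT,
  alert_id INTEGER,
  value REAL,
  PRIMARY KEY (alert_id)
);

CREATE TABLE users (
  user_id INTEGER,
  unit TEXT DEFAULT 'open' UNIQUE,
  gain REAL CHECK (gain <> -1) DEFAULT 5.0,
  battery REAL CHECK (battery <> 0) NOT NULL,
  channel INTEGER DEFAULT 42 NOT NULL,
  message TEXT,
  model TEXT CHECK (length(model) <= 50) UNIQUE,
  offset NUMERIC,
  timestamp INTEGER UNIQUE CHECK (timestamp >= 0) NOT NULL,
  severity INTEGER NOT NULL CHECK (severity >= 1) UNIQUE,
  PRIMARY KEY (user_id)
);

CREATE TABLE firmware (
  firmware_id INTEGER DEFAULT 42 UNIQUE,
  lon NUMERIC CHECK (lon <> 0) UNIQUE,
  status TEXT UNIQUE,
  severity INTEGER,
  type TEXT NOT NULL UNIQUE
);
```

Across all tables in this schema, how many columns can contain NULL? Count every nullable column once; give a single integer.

13

alerts: 4 nullable (gain, message, serial, value — PK (alert_id) and explicit NOT NULL columns excluded).
users: 5 nullable (unit, gain, message, model, offset — PK (user_id) and explicit NOT NULL columns excluded).
firmware: 4 nullable (firmware_id, lon, status, severity — PK none and explicit NOT NULL columns excluded).
Total: 4 + 5 + 4 = 13.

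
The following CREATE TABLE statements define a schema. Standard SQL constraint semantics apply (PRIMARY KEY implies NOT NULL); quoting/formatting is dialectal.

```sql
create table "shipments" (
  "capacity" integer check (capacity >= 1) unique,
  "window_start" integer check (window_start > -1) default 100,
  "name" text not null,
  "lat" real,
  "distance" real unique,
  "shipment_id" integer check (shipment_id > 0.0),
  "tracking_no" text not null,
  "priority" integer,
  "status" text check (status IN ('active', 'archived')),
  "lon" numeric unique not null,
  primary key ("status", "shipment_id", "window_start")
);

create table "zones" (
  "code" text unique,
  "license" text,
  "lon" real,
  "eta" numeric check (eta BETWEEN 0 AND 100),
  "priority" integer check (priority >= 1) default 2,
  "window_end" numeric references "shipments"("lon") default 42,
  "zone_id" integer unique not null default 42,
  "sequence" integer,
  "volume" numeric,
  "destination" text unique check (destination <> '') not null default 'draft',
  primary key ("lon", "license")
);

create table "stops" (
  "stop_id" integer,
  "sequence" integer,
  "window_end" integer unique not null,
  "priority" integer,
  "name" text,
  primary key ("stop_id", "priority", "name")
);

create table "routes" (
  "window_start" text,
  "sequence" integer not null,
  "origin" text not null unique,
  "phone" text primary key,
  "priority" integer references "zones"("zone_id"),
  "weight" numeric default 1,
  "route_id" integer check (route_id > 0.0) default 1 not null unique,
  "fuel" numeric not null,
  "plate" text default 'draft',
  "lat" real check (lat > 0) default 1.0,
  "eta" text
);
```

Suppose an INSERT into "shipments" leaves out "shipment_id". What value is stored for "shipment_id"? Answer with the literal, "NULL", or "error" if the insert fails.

shipment_id has no DEFAULT clause.
Omitting it would insert NULL, but it is part of the PRIMARY KEY, so the INSERT fails.

error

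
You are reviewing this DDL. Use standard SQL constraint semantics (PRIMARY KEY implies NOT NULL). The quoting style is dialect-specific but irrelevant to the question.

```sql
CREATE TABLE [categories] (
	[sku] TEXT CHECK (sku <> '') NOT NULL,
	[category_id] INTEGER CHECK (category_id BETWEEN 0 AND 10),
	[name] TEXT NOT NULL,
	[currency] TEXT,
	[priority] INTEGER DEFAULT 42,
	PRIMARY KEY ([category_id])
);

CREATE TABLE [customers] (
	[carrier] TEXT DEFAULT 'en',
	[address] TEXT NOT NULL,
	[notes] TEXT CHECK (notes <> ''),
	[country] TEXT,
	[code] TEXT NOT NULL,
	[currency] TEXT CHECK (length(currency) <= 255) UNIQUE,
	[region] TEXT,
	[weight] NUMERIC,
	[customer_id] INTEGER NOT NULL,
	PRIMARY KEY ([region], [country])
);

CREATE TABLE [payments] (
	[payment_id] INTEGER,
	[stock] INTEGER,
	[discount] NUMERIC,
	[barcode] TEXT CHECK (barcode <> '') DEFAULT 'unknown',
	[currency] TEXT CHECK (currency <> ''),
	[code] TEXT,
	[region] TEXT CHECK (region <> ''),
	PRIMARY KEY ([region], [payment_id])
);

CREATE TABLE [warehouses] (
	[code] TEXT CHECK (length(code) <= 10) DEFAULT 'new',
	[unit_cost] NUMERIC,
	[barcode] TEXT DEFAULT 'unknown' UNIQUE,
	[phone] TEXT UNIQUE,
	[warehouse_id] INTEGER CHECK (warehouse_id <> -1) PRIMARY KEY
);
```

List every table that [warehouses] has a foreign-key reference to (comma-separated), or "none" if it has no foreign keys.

No column in warehouses has a REFERENCES clause.

none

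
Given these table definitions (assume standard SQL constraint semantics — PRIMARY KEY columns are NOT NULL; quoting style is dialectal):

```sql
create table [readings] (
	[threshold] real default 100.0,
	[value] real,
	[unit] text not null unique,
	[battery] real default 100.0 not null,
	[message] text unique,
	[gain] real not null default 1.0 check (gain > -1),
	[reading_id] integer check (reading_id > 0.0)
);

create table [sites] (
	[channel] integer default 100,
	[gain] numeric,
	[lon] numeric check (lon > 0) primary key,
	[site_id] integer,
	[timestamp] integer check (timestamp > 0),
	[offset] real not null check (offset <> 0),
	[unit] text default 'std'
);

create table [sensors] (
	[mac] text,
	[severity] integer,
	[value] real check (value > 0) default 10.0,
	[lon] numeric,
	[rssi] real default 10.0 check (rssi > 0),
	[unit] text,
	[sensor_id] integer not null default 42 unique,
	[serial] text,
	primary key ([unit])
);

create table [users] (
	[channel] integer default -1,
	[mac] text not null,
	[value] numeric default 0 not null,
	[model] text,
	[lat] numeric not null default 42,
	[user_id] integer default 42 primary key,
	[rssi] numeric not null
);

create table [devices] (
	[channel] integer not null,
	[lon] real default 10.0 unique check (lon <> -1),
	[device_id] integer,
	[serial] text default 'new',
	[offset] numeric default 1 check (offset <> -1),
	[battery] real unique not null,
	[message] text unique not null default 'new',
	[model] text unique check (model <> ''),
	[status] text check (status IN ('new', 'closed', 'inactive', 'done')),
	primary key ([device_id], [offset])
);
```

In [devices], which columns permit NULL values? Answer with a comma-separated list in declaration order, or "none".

lon, serial, model, status

- channel: declared NOT NULL → not nullable.
- lon: CHECK does not forbid NULL (a CHECK constraint passes when its expression is NULL) → nullable.
- device_id: part of the PRIMARY KEY, which implies NOT NULL → not nullable.
- serial: DEFAULT only fills an omitted column; an explicit NULL is still allowed → nullable.
- offset: part of the PRIMARY KEY, which implies NOT NULL → not nullable.
- battery: declared NOT NULL → not nullable.
- message: declared NOT NULL → not nullable.
- model: CHECK does not forbid NULL (a CHECK constraint passes when its expression is NULL) → nullable.
- status: CHECK does not forbid NULL (a CHECK constraint passes when its expression is NULL) → nullable.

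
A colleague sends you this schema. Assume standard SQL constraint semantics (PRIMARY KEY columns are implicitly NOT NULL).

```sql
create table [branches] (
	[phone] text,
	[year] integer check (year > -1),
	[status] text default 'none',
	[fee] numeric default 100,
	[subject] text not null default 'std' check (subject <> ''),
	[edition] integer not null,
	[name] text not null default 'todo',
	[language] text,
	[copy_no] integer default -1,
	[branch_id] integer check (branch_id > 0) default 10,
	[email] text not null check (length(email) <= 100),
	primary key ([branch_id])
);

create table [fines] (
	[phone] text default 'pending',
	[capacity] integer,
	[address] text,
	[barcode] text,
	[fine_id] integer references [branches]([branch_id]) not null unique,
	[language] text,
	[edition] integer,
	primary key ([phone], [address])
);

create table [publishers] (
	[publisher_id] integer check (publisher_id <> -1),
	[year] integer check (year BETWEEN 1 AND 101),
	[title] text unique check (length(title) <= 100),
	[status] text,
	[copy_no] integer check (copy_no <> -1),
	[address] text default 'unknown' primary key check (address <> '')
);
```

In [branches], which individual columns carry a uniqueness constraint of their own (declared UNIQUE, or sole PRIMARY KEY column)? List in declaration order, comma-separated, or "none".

- phone: no UNIQUE or single-column PK constraint.
- year: no UNIQUE or single-column PK constraint.
- status: no UNIQUE or single-column PK constraint.
- fee: no UNIQUE or single-column PK constraint.
- subject: no UNIQUE or single-column PK constraint.
- edition: no UNIQUE or single-column PK constraint.
- name: no UNIQUE or single-column PK constraint.
- language: no UNIQUE or single-column PK constraint.
- copy_no: no UNIQUE or single-column PK constraint.
- branch_id: single-column PRIMARY KEY → unique.
- email: no UNIQUE or single-column PK constraint.

branch_id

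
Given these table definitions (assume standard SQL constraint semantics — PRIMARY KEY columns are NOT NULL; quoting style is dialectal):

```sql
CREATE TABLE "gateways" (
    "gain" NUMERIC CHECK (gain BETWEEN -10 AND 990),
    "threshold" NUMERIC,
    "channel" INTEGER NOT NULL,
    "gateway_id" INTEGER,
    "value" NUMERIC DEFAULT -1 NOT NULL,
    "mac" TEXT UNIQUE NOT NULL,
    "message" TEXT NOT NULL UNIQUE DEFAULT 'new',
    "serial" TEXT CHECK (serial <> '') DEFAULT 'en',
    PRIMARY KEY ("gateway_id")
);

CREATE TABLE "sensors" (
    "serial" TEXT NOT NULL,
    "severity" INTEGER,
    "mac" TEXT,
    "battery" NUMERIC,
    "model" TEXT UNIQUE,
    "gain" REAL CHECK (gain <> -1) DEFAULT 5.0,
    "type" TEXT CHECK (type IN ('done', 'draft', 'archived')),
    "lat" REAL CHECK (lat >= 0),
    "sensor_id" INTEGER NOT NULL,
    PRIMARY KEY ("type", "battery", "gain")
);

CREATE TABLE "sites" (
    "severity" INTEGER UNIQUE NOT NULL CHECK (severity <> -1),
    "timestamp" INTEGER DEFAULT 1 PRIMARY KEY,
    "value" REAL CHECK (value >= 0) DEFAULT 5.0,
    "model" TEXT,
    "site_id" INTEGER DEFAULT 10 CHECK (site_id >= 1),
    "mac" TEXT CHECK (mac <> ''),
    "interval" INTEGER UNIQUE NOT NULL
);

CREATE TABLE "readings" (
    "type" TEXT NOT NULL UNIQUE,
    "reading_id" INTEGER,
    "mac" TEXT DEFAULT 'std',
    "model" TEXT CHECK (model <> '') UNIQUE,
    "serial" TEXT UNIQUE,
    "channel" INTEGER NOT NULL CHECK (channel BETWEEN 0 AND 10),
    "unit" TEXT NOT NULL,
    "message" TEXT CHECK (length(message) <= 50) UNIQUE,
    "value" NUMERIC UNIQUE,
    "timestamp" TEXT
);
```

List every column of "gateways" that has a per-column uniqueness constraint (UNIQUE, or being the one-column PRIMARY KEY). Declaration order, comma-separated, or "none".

gateway_id, mac, message

- gain: no UNIQUE or single-column PK constraint.
- threshold: no UNIQUE or single-column PK constraint.
- channel: no UNIQUE or single-column PK constraint.
- gateway_id: single-column PRIMARY KEY → unique.
- value: no UNIQUE or single-column PK constraint.
- mac: declared UNIQUE → unique.
- message: declared UNIQUE → unique.
- serial: no UNIQUE or single-column PK constraint.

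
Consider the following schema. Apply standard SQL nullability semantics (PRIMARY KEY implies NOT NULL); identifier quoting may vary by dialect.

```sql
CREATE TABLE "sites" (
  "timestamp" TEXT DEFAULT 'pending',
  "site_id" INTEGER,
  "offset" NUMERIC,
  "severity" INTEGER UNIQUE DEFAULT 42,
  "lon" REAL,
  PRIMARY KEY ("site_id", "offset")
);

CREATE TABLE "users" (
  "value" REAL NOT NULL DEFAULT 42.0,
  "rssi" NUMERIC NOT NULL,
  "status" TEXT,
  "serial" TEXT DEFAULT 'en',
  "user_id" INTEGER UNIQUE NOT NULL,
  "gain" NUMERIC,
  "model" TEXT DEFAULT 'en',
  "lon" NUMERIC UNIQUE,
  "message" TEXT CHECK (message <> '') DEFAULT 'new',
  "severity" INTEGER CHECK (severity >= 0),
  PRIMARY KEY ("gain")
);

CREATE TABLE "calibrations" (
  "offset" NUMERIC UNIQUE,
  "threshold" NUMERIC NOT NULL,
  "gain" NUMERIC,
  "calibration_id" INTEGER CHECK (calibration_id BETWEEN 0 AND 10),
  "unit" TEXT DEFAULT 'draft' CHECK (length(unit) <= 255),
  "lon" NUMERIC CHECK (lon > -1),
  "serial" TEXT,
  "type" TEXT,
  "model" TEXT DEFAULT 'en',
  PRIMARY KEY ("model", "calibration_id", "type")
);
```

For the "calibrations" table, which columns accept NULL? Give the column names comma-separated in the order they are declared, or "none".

- offset: UNIQUE does not imply NOT NULL → nullable.
- threshold: declared NOT NULL → not nullable.
- gain: no NOT NULL constraint applies → nullable.
- calibration_id: part of the PRIMARY KEY, which implies NOT NULL → not nullable.
- unit: CHECK does not forbid NULL (a CHECK constraint passes when its expression is NULL) → nullable.
- lon: CHECK does not forbid NULL (a CHECK constraint passes when its expression is NULL) → nullable.
- serial: no NOT NULL constraint applies → nullable.
- type: part of the PRIMARY KEY, which implies NOT NULL → not nullable.
- model: part of the PRIMARY KEY, which implies NOT NULL → not nullable.

offset, gain, unit, lon, serial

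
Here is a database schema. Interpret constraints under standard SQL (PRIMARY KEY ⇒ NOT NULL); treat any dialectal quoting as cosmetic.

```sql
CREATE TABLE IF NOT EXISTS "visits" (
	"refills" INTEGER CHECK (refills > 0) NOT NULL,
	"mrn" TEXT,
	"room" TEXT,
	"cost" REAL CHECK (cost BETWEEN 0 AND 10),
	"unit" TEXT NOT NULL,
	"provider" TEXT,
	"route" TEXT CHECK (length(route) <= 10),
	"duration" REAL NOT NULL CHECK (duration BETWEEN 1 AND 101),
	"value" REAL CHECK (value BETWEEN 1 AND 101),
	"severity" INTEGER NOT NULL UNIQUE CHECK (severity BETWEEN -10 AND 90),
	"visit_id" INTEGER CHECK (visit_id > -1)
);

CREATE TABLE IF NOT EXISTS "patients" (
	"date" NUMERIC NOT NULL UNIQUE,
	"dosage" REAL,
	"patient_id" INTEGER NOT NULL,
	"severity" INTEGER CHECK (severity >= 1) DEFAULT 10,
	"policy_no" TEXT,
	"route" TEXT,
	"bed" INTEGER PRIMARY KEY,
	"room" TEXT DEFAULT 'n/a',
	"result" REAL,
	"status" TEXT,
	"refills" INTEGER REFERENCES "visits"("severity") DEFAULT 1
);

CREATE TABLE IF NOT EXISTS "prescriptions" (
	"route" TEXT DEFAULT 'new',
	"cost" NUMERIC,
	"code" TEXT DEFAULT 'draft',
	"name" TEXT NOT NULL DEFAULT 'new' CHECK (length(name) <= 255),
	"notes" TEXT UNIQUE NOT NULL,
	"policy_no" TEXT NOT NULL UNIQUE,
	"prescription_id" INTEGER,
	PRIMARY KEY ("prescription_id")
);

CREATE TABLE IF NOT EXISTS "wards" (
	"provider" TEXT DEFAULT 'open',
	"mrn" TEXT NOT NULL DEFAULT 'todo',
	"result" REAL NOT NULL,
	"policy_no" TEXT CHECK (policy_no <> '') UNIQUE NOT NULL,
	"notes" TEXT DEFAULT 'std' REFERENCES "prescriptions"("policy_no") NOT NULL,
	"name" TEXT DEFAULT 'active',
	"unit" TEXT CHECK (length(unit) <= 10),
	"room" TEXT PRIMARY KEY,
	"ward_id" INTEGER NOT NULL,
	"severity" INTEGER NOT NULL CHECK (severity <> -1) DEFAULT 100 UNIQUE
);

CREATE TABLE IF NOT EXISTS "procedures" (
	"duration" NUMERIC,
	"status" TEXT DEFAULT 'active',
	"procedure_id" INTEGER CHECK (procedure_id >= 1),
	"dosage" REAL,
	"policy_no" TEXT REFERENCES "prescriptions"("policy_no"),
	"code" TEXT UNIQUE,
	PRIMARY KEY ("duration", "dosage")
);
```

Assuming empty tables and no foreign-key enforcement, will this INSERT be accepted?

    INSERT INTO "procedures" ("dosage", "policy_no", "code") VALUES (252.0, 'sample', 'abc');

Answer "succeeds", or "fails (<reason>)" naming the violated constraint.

fails (NOT NULL on duration)

duration is omitted from the column list and has no DEFAULT, so it would receive NULL.
But duration is part of the PRIMARY KEY (implied NOT NULL).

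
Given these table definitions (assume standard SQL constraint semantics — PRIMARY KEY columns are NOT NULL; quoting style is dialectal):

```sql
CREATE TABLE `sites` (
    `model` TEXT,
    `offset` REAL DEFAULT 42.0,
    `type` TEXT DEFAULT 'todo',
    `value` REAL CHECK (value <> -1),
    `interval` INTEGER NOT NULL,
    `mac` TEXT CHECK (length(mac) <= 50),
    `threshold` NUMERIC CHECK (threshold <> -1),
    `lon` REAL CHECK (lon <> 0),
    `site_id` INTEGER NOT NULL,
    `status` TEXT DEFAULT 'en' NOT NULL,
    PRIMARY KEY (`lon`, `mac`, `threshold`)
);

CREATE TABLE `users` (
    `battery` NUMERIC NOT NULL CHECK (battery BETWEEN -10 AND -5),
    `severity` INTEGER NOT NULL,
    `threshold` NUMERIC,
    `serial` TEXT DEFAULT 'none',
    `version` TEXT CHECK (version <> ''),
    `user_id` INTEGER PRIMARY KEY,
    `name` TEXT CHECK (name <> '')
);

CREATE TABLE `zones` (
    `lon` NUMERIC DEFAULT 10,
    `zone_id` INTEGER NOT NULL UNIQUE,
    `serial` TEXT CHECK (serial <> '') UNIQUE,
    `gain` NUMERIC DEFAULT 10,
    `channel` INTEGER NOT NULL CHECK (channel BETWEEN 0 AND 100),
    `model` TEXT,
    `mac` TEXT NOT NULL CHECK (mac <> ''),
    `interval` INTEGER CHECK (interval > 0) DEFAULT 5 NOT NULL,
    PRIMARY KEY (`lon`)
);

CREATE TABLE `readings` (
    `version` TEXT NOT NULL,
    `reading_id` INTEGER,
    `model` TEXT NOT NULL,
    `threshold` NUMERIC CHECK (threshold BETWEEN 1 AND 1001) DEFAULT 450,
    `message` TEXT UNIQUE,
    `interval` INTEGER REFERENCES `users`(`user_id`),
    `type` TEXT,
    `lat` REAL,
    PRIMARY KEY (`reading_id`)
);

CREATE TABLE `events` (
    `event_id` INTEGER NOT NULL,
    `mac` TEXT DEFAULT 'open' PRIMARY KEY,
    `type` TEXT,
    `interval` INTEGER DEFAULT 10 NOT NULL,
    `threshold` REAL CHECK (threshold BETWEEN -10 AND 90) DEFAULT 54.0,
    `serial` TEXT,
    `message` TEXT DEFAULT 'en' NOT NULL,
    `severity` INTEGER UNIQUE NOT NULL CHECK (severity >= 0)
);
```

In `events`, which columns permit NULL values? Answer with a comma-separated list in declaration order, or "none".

- event_id: declared NOT NULL → not nullable.
- mac: part of the PRIMARY KEY, which implies NOT NULL → not nullable.
- type: no NOT NULL constraint applies → nullable.
- interval: declared NOT NULL → not nullable.
- threshold: CHECK does not forbid NULL (a CHECK constraint passes when its expression is NULL) → nullable.
- serial: no NOT NULL constraint applies → nullable.
- message: declared NOT NULL → not nullable.
- severity: declared NOT NULL → not nullable.

type, threshold, serial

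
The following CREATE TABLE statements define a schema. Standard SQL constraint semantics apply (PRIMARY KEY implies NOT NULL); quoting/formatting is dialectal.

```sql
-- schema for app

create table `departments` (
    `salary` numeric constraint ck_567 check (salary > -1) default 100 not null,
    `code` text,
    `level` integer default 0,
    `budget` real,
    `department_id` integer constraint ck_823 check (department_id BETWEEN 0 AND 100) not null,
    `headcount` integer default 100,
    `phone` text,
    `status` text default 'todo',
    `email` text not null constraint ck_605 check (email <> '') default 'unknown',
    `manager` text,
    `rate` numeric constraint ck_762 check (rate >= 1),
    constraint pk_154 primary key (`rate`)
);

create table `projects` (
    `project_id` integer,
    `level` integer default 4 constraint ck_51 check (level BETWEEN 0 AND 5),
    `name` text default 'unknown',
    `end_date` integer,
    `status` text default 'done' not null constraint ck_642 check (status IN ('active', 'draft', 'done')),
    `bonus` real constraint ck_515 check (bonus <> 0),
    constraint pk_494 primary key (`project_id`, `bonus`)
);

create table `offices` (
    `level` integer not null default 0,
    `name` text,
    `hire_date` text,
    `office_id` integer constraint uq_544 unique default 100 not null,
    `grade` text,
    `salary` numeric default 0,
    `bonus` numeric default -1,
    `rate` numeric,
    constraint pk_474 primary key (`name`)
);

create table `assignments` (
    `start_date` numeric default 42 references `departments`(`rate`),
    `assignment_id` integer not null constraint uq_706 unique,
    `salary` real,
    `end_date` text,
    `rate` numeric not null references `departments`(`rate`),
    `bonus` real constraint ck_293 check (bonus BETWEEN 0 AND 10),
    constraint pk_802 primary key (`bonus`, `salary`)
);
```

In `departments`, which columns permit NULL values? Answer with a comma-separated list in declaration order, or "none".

code, level, budget, headcount, phone, status, manager

- salary: declared NOT NULL → not nullable.
- code: no NOT NULL constraint applies → nullable.
- level: DEFAULT only fills an omitted column; an explicit NULL is still allowed → nullable.
- budget: no NOT NULL constraint applies → nullable.
- department_id: declared NOT NULL → not nullable.
- headcount: DEFAULT only fills an omitted column; an explicit NULL is still allowed → nullable.
- phone: no NOT NULL constraint applies → nullable.
- status: DEFAULT only fills an omitted column; an explicit NULL is still allowed → nullable.
- email: declared NOT NULL → not nullable.
- manager: no NOT NULL constraint applies → nullable.
- rate: part of the PRIMARY KEY, which implies NOT NULL → not nullable.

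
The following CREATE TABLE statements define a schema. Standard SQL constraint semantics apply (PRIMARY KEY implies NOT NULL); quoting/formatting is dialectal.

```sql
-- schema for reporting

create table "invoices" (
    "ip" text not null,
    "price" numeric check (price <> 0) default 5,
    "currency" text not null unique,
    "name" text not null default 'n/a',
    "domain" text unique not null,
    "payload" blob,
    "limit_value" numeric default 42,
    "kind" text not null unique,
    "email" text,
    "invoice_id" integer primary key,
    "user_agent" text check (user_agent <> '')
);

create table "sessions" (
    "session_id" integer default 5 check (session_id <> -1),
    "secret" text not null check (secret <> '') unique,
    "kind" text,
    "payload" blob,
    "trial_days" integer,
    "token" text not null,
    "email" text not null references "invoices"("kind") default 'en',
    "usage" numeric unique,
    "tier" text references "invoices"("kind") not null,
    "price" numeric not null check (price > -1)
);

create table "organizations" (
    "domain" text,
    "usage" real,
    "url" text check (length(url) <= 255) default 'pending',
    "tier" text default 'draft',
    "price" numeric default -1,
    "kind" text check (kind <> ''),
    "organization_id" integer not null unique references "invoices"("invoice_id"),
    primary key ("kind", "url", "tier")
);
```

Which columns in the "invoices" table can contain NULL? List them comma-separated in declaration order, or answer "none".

- ip: declared NOT NULL → not nullable.
- price: CHECK does not forbid NULL (a CHECK constraint passes when its expression is NULL) → nullable.
- currency: declared NOT NULL → not nullable.
- name: declared NOT NULL → not nullable.
- domain: declared NOT NULL → not nullable.
- payload: no NOT NULL constraint applies → nullable.
- limit_value: DEFAULT only fills an omitted column; an explicit NULL is still allowed → nullable.
- kind: declared NOT NULL → not nullable.
- email: no NOT NULL constraint applies → nullable.
- invoice_id: part of the PRIMARY KEY, which implies NOT NULL → not nullable.
- user_agent: CHECK does not forbid NULL (a CHECK constraint passes when its expression is NULL) → nullable.

price, payload, limit_value, email, user_agent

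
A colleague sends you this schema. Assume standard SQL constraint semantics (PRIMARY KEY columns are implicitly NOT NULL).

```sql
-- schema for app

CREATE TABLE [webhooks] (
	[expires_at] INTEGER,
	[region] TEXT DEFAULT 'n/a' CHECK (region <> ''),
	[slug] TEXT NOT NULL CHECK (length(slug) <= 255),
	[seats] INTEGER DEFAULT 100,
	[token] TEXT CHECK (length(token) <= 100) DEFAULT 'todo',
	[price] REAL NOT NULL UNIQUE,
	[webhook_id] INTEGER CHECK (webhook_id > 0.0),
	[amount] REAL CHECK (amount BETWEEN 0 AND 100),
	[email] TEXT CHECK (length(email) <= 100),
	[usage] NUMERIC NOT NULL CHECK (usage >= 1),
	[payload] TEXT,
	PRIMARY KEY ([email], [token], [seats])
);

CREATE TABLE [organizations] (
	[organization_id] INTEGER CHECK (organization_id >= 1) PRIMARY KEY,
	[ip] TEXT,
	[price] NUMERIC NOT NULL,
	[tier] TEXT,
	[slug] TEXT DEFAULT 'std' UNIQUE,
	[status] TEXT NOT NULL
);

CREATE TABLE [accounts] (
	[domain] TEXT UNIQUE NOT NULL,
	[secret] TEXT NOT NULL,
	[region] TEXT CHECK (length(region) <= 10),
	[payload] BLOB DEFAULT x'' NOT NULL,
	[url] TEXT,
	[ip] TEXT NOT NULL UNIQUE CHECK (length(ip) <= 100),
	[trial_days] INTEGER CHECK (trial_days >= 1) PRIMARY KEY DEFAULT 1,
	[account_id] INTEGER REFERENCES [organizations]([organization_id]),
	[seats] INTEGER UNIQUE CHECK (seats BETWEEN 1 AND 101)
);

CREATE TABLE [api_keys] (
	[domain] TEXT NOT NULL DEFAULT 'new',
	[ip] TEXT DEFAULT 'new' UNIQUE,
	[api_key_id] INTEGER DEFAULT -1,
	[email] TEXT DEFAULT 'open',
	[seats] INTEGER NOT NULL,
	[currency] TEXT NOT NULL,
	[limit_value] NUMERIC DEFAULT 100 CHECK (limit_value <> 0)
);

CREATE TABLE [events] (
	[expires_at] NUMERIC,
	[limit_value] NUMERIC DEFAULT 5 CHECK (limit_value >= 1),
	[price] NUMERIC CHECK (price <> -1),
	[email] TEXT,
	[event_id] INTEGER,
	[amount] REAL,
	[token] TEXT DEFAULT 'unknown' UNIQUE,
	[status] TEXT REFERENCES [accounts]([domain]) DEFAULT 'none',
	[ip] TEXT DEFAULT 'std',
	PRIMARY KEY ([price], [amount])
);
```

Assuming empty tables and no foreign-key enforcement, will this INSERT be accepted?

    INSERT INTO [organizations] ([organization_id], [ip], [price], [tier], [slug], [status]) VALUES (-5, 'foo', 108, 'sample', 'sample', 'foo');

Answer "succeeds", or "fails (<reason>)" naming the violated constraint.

fails (CHECK on organization_id)

The value -5 for organization_id violates CHECK (organization_id >= 1).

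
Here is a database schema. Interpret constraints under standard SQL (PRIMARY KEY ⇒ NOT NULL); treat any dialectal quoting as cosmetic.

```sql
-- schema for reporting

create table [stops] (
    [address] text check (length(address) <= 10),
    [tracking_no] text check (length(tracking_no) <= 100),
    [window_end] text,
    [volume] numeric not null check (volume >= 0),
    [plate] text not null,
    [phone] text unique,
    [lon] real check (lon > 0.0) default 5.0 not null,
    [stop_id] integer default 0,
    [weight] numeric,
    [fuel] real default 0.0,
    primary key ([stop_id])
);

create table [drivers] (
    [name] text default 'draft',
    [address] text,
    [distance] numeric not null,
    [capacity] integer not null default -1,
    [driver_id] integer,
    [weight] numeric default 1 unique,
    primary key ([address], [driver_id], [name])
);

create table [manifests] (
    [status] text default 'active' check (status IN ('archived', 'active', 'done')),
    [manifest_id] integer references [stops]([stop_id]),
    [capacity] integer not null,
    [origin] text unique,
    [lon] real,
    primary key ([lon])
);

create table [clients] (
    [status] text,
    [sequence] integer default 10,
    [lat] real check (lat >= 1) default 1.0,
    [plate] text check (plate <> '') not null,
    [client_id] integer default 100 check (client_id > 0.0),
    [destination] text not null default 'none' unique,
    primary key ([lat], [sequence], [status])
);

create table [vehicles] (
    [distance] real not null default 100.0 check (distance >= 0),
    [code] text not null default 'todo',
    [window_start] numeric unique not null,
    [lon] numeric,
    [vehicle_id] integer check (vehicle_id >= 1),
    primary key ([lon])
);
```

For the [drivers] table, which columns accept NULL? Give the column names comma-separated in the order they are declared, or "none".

- name: part of the PRIMARY KEY, which implies NOT NULL → not nullable.
- address: part of the PRIMARY KEY, which implies NOT NULL → not nullable.
- distance: declared NOT NULL → not nullable.
- capacity: declared NOT NULL → not nullable.
- driver_id: part of the PRIMARY KEY, which implies NOT NULL → not nullable.
- weight: UNIQUE does not imply NOT NULL → nullable.

weight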